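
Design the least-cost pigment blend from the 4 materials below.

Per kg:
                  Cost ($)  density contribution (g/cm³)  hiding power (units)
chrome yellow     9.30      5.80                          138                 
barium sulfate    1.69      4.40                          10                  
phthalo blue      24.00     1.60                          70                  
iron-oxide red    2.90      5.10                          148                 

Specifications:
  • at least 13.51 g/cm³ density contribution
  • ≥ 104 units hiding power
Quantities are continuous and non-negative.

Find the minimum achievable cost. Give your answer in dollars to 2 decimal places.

Let x1 = kg of chrome yellow, x2 = kg of barium sulfate, x3 = kg of phthalo blue, x4 = kg of iron-oxide red.
Minimise 9.3x1 + 1.69x2 + 24x3 + 2.9x4 with:
  5.8x1 + 4.4x2 + 1.6x3 + 5.1x4 ≥ 13.51   (density contribution)
  138x1 + 10x2 + 70x3 + 148x4 ≥ 104   (hiding power)
  x1, x2, x3, x4 ≥ 0.
At the optimum only barium sulfate, iron-oxide red are positive (chrome yellow, phthalo blue = 0). Binding constraints: density contribution and hiding power.
Solving gives x2 = 2.4477, x4 = 0.53732.
Hence cost = 1.69·2.4477 + 2.9·0.53732 = $5.6948.

$5.69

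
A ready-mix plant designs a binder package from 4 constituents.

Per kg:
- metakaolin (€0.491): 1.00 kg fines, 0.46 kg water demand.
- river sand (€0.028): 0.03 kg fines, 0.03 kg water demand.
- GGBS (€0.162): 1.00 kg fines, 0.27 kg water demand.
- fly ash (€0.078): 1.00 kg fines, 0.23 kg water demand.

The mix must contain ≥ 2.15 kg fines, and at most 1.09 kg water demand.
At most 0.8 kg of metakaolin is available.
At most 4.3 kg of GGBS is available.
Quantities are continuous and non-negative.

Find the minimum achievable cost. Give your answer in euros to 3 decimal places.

€0.168

Let x1 = kg of metakaolin, x2 = kg of river sand, x3 = kg of GGBS, x4 = kg of fly ash.
Minimize 0.491x1 + 0.028x2 + 0.162x3 + 0.078x4 with:
  1x1 + 0.03x2 + 1x3 + 1x4 ≥ 2.15   (fines)
  0.46x1 + 0.03x2 + 0.27x3 + 0.23x4 ≤ 1.09   (water demand)
  x1 ≤ 0.8
  x3 ≤ 4.3
  x1, x2, x3, x4 ≥ 0.
The minimum-cost mix takes nothing from metakaolin, river sand, GGBS — only fly ash. There the fines constraint is tight.
So fly ash = 2.15 kg.
Objective = 0.078·2.15 = 0.16770.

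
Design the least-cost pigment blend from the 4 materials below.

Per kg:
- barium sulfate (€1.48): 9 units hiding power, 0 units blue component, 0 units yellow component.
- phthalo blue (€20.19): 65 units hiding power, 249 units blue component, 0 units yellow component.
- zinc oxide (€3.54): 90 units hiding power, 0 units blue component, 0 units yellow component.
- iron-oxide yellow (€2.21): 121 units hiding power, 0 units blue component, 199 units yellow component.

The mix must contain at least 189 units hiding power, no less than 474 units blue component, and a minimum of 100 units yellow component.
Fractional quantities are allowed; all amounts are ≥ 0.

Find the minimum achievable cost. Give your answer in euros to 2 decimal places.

Treat it as an LP. Let x1 = kg of barium sulfate, x2 = kg of phthalo blue, x3 = kg of zinc oxide, x4 = kg of iron-oxide yellow.
Minimize 1.48x1 + 20.19x2 + 3.54x3 + 2.21x4 with:
  9x1 + 65x2 + 90x3 + 121x4 ≥ 189   (hiding power)
  249x2 ≥ 474   (blue component)
  199x4 ≥ 100   (yellow component)
  x1, x2, x3, x4 ≥ 0.
The optimal basis is {phthalo blue, iron-oxide yellow}; barium sulfate, zinc oxide drop out. There the hiding power and blue component constraints are tight.
So phthalo blue = 1.904 kg, iron-oxide yellow = 0.5394 kg.
Total cost: 20.19·1.904 + 2.21·0.5394 = 39.6338.

€39.63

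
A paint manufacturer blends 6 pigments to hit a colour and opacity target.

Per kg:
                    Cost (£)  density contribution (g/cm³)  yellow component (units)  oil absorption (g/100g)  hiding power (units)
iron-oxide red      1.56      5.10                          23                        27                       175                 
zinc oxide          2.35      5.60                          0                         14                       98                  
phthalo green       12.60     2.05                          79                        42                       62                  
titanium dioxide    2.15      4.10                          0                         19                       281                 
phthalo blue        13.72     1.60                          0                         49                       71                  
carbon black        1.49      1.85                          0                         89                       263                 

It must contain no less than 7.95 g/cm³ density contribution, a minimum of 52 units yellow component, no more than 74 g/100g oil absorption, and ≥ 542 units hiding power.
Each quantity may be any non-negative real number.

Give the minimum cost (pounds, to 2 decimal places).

£4.62

Set it up as a linear program. Let x1 = kg of iron-oxide red, x2 = kg of zinc oxide, x3 = kg of phthalo green, x4 = kg of titanium dioxide, x5 = kg of phthalo blue, x6 = kg of carbon black.
Minimize 1.56x1 + 2.35x2 + 12.6x3 + 2.15x4 + 13.72x5 + 1.49x6 with:
  5.1x1 + 5.6x2 + 2.05x3 + 4.1x4 + 1.6x5 + 1.85x6 ≥ 7.95   (density contribution)
  23x1 + 79x3 ≥ 52   (yellow component)
  27x1 + 14x2 + 42x3 + 19x4 + 49x5 + 89x6 ≤ 74   (oil absorption)
  175x1 + 98x2 + 62x3 + 281x4 + 71x5 + 263x6 ≥ 542   (hiding power)
  x1, x2, x3, x4, x5, x6 ≥ 0.
The optimal basis is {iron-oxide red, titanium dioxide, carbon black}; zinc oxide, phthalo green, phthalo blue drop out. The yellow component, oil absorption, hiding power requirements are met with equality.
Optimal quantities: iron-oxide red = 2.261 kg, titanium dioxide = 0.4806 kg, carbon black = 0.04298 kg.
Hence cost = 1.56·2.261 + 2.15·0.4806 + 1.49·0.04298 = £4.6245.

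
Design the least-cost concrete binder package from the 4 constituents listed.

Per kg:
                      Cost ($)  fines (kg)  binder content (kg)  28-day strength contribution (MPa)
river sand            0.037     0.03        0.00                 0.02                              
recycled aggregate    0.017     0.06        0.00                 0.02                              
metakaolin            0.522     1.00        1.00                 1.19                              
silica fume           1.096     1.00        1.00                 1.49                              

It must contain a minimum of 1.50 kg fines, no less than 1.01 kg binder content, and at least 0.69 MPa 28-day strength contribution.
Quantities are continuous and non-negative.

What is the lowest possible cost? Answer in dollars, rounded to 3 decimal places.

$0.666

This is a linear program. Let x1 = kg of river sand, x2 = kg of recycled aggregate, x3 = kg of metakaolin, x4 = kg of silica fume.
Minimize 0.037x1 + 0.017x2 + 0.522x3 + 1.096x4 s.t.:
  0.03x1 + 0.06x2 + 1x3 + 1x4 ≥ 1.5   (fines)
  1x3 + 1x4 ≥ 1.01   (binder content)
  0.02x1 + 0.02x2 + 1.19x3 + 1.49x4 ≥ 0.69   (28-day strength contribution)
  x1, x2, x3, x4 ≥ 0.
The minimum-cost mix takes nothing from river sand, silica fume — only recycled aggregate, metakaolin. The fines and binder content requirements are met with equality.
That vertex is x2 = 8.167, x3 = 1.01.
Hence cost = 0.017·8.167 + 0.522·1.01 = $0.66606.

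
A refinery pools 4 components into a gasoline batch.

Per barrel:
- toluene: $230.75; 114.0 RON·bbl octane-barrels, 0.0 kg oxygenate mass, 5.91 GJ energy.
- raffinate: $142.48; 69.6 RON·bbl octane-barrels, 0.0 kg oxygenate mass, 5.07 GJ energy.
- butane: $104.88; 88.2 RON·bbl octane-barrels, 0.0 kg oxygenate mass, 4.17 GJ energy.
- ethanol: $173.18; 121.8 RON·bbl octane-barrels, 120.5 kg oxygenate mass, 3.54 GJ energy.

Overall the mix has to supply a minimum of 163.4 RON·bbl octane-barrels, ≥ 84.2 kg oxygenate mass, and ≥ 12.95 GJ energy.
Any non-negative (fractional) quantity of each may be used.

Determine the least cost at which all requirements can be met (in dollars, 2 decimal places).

$384.50

Treat it as an LP. Let x1 = barrels of toluene, x2 = barrels of raffinate, x3 = barrels of butane, x4 = barrels of ethanol.
min 230.75x1 + 142.48x2 + 104.88x3 + 173.18x4 s.t.:
  114x1 + 69.6x2 + 88.2x3 + 121.8x4 ≥ 163.4   (octane-barrels)
  120.5x4 ≥ 84.2   (oxygenate mass)
  5.91x1 + 5.07x2 + 4.17x3 + 3.54x4 ≥ 12.95   (energy)
  x1, x2, x3, x4 ≥ 0.
At the optimum only butane, ethanol are positive (toluene, raffinate = 0). There the oxygenate mass and energy constraints are tight.
So butane = 2.5123 barrels, ethanol = 0.69876 barrels.
Hence cost = 104.88·2.5123 + 173.18·0.69876 = $384.5013.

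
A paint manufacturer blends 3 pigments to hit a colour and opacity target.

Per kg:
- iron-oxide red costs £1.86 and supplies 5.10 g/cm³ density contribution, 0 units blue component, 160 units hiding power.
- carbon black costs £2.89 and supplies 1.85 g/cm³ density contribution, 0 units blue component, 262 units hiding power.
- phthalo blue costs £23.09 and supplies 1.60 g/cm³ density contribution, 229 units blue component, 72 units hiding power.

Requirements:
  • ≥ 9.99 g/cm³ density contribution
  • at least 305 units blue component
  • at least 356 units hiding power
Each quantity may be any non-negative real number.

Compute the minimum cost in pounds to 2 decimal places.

Let x1 = kg of iron-oxide red, x2 = kg of carbon black, x3 = kg of phthalo blue.
min 1.86x1 + 2.89x2 + 23.09x3 with:
  5.1x1 + 1.85x2 + 1.6x3 ≥ 9.99   (density contribution)
  229x3 ≥ 305   (blue component)
  160x1 + 262x2 + 72x3 ≥ 356   (hiding power)
  x1, x2, x3 ≥ 0.
All 3 inputs are positive at the optimum. The density contribution, blue component, hiding power requirements are met with equality.
So iron-oxide red = 1.517 kg, carbon black = 0.06642 kg, phthalo blue = 1.332 kg.
Hence cost = 1.86·1.517 + 2.89·0.06642 + 23.09·1.332 = £33.7695.

£33.77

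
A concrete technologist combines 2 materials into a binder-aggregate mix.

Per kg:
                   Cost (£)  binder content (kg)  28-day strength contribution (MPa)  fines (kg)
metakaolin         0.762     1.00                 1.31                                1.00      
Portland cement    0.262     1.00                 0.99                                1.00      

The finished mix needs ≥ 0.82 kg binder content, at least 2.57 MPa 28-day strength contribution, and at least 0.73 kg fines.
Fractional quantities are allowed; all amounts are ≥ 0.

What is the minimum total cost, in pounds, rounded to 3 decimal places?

Set it up as a linear program. Let x1 = kg of metakaolin, x2 = kg of Portland cement.
Minimize 0.762x1 + 0.262x2 with:
  1x1 + 1x2 ≥ 0.82   (binder content)
  1.31x1 + 0.99x2 ≥ 2.57   (28-day strength contribution)
  1x1 + 1x2 ≥ 0.73   (fines)
  x1, x2 ≥ 0.
The minimum-cost mix takes nothing from metakaolin — only Portland cement. Binding constraint: 28-day strength contribution.
So Portland cement = 2.596 kg.
Cost = 0.262·2.596 = 0.68015.

£0.680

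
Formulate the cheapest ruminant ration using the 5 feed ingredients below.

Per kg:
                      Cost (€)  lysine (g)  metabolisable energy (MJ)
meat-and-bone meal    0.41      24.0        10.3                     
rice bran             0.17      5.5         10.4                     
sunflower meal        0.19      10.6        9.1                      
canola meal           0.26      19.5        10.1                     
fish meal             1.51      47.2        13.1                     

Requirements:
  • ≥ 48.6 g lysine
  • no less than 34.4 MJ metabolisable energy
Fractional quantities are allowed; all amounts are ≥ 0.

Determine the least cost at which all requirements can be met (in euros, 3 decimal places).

€0.766

This is a linear program. Let x1 = kg of meat-and-bone meal, x2 = kg of rice bran, x3 = kg of sunflower meal, x4 = kg of canola meal, x5 = kg of fish meal.
Minimize 0.41x1 + 0.17x2 + 0.19x3 + 0.26x4 + 1.51x5 s.t.:
  24x1 + 5.5x2 + 10.6x3 + 19.5x4 + 47.2x5 ≥ 48.6   (lysine)
  10.3x1 + 10.4x2 + 9.1x3 + 10.1x4 + 13.1x5 ≥ 34.4   (metabolisable energy)
  x1, x2, x3, x4, x5 ≥ 0.
At the optimum only rice bran, canola meal are positive (meat-and-bone meal, sunflower meal, fish meal = 0). The lysine and metabolisable energy requirements are met with equality.
Optimal quantities: rice bran = 1.222 kg, canola meal = 2.148 kg.
Total cost: 0.17·1.222 + 0.26·2.148 = 0.76622.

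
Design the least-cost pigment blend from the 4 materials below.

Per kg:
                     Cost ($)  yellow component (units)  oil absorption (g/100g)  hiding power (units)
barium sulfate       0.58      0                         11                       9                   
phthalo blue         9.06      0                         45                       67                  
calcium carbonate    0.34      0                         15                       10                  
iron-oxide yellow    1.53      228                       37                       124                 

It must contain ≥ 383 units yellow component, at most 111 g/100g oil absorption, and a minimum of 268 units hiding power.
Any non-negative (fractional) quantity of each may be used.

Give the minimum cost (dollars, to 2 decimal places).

$3.31

Treat it as an LP. Let x1 = kg of barium sulfate, x2 = kg of phthalo blue, x3 = kg of calcium carbonate, x4 = kg of iron-oxide yellow.
Minimise 0.58x1 + 9.06x2 + 0.34x3 + 1.53x4 with:
  228x4 ≥ 383   (yellow component)
  11x1 + 45x2 + 15x3 + 37x4 ≤ 111   (oil absorption)
  9x1 + 67x2 + 10x3 + 124x4 ≥ 268   (hiding power)
  x1, x2, x3, x4 ≥ 0.
The optimal basis is {iron-oxide yellow}; barium sulfate, phthalo blue, calcium carbonate drop out. Binding constraint: hiding power.
Solving gives x4 = 2.161.
Total cost: 1.53·2.161 = 3.3063.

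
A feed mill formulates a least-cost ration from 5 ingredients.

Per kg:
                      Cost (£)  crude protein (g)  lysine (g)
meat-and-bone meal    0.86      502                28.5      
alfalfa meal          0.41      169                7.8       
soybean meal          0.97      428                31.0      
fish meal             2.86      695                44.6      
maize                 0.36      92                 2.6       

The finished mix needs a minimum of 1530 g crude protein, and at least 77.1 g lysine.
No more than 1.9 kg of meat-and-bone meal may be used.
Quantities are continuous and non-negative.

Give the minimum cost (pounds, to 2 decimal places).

£2.94

Let x1 = kg of meat-and-bone meal, x2 = kg of alfalfa meal, x3 = kg of soybean meal, x4 = kg of fish meal, x5 = kg of maize.
Minimise 0.86x1 + 0.41x2 + 0.97x3 + 2.86x4 + 0.36x5 with:
  502x1 + 169x2 + 428x3 + 695x4 + 92x5 ≥ 1530   (crude protein)
  28.5x1 + 7.8x2 + 31x3 + 44.6x4 + 2.6x5 ≥ 77.1   (lysine)
  x1 ≤ 1.9
  x1, x2, x3, x4, x5 ≥ 0.
At the optimum only meat-and-bone meal, soybean meal are positive (alfalfa meal, fish meal, maize = 0). Binding constraints: crude protein and the meat-and-bone meal cap.
That vertex is x1 = 1.9, x3 = 1.346.
Total cost: 0.86·1.9 + 0.97·1.346 = 2.9396.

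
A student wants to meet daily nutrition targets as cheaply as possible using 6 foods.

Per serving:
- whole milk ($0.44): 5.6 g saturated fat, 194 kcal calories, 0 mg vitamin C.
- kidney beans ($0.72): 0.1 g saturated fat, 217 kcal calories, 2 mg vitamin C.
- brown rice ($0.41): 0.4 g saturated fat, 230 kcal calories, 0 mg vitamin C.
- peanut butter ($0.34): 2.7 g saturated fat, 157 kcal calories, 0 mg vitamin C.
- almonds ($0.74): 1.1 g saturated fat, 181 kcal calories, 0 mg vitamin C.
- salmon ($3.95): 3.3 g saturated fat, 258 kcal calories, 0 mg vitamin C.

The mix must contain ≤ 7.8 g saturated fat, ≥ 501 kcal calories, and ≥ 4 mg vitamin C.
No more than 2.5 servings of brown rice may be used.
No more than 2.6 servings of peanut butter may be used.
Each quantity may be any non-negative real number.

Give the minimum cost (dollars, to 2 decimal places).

Set it up as a linear program. Let x1 = servings of whole milk, x2 = servings of kidney beans, x3 = servings of brown rice, x4 = servings of peanut butter, x5 = servings of almonds, x6 = servings of salmon.
Minimize 0.44x1 + 0.72x2 + 0.41x3 + 0.34x4 + 0.74x5 + 3.95x6 s.t.:
  5.6x1 + 0.1x2 + 0.4x3 + 2.7x4 + 1.1x5 + 3.3x6 ≤ 7.8   (saturated fat)
  194x1 + 217x2 + 230x3 + 157x4 + 181x5 + 258x6 ≥ 501   (calories)
  2x2 ≥ 4   (vitamin C)
  x3 ≤ 2.5
  x4 ≤ 2.6
  x1, x2, x3, x4, x5, x6 ≥ 0.
The optimal basis is {kidney beans, brown rice}; whole milk, peanut butter, almonds, salmon drop out. The calories and vitamin C requirements are met with equality.
Optimal quantities: kidney beans = 2 servings, brown rice = 0.2913 servings.
Cost = 0.72·2 + 0.41·0.2913 = 1.5594.

$1.56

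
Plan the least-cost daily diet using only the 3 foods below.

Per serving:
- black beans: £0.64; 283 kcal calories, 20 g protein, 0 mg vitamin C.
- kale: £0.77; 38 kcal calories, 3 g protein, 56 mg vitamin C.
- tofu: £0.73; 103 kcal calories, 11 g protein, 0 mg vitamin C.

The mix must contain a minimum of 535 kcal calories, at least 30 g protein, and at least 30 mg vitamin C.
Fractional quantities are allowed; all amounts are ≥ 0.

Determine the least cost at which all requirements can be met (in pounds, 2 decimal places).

Let x1 = servings of black beans, x2 = servings of kale, x3 = servings of tofu.
Minimise 0.64x1 + 0.77x2 + 0.73x3 subject to:
  283x1 + 38x2 + 103x3 ≥ 535   (calories)
  20x1 + 3x2 + 11x3 ≥ 30   (protein)
  56x2 ≥ 30   (vitamin C)
  x1, x2, x3 ≥ 0.
The optimal basis is {black beans, kale}; tofu drops out. Binding constraints: calories and vitamin C.
That vertex is x1 = 1.819, x2 = 0.5357.
Hence cost = 0.64·1.819 + 0.77·0.5357 = £1.5766.

£1.58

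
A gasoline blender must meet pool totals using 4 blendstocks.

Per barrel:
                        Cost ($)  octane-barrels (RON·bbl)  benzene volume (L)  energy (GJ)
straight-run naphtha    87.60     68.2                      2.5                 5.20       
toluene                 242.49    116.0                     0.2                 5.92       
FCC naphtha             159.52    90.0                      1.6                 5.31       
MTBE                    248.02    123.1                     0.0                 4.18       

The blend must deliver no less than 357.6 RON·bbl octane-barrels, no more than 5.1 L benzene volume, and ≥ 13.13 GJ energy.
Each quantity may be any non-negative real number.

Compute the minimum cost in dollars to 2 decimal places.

This is a linear program. Let x1 = barrels of straight-run naphtha, x2 = barrels of toluene, x3 = barrels of FCC naphtha, x4 = barrels of MTBE.
Minimise 87.6x1 + 242.49x2 + 159.52x3 + 248.02x4 with:
  68.2x1 + 116x2 + 90x3 + 123.1x4 ≥ 357.6   (octane-barrels)
  2.5x1 + 0.2x2 + 1.6x3 ≤ 5.1   (benzene volume)
  5.2x1 + 5.92x2 + 5.31x3 + 4.18x4 ≥ 13.13   (energy)
  x1, x2, x3, x4 ≥ 0.
The optimal basis is {straight-run naphtha, MTBE}; toluene, FCC naphtha drop out. Binding constraints: octane-barrels and benzene volume.
Solving gives x1 = 2.04, x4 = 1.77475.
Hence cost = 87.6·2.04 + 248.02·1.77475 = $618.8775.

$618.88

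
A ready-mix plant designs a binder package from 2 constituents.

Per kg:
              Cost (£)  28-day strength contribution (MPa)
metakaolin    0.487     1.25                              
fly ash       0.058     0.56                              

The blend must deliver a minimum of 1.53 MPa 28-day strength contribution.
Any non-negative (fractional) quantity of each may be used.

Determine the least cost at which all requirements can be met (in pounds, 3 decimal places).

Let x1 = kg of metakaolin, x2 = kg of fly ash.
min 0.487x1 + 0.058x2 subject to:
  1.25x1 + 0.56x2 ≥ 1.53   (28-day strength contribution)
  x1, x2 ≥ 0.
The optimal basis is {fly ash}; metakaolin drops out. Binding constraint: 28-day strength contribution.
Optimal quantities: fly ash = 2.732 kg.
Cost = 0.058·2.732 = 0.15846.

£0.158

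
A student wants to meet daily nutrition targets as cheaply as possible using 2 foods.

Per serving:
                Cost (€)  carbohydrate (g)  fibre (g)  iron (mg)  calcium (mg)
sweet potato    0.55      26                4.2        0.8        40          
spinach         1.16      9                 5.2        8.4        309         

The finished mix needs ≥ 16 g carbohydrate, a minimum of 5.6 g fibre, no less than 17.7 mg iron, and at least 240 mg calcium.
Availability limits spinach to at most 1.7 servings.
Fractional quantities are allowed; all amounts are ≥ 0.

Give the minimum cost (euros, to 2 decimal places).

Set it up as a linear program. Let x1 = servings of sweet potato, x2 = servings of spinach.
Minimise 0.55x1 + 1.16x2 with:
  26x1 + 9x2 ≥ 16   (carbohydrate)
  4.2x1 + 5.2x2 ≥ 5.6   (fibre)
  0.8x1 + 8.4x2 ≥ 17.7   (iron)
  40x1 + 309x2 ≥ 240   (calcium)
  x2 ≤ 1.7
  x1, x2 ≥ 0.
Both inputs are positive at the optimum. The iron and the spinach cap requirements are met with equality.
Optimal quantities: sweet potato = 4.275 servings, spinach = 1.7 servings.
Total cost: 0.55·4.275 + 1.16·1.7 = 4.3233.

€4.32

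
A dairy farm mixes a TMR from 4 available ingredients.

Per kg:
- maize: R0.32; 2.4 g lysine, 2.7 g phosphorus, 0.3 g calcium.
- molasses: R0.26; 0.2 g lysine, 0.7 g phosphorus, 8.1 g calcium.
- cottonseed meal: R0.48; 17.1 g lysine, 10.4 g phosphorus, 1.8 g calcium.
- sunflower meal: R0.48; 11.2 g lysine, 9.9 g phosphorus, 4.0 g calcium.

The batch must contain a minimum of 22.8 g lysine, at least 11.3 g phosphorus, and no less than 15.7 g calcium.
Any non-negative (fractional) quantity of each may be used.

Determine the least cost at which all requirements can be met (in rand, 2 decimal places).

Set it up as a linear program. Let x1 = kg of maize, x2 = kg of molasses, x3 = kg of cottonseed meal, x4 = kg of sunflower meal.
min 0.32x1 + 0.26x2 + 0.48x3 + 0.48x4 s.t.:
  2.4x1 + 0.2x2 + 17.1x3 + 11.2x4 ≥ 22.8   (lysine)
  2.7x1 + 0.7x2 + 10.4x3 + 9.9x4 ≥ 11.3   (phosphorus)
  0.3x1 + 8.1x2 + 1.8x3 + 4x4 ≥ 15.7   (calcium)
  x1, x2, x3, x4 ≥ 0.
The cheapest feasible vertex uses only molasses, cottonseed meal; maize, sunflower meal are not used. The lysine and calcium requirements are met with equality.
Solving gives x2 = 1.646, x3 = 1.314.
Objective = 0.26·1.646 + 0.48·1.314 = 1.0587.

R1.06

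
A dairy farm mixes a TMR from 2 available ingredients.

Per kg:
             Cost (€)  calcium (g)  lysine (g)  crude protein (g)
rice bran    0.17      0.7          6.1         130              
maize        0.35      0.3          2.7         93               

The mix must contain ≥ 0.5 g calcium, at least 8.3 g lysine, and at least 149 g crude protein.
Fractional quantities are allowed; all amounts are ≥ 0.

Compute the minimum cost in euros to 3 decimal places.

Let x1 = kg of rice bran, x2 = kg of maize.
Minimise 0.17x1 + 0.35x2 subject to:
  0.7x1 + 0.3x2 ≥ 0.5   (calcium)
  6.1x1 + 2.7x2 ≥ 8.3   (lysine)
  130x1 + 93x2 ≥ 149   (crude protein)
  x1, x2 ≥ 0.
The optimal basis is {rice bran}; maize drops out. There the lysine constraint is tight.
Optimal quantities: rice bran = 1.361 kg.
Cost = 0.17·1.361 = 0.23137.

€0.231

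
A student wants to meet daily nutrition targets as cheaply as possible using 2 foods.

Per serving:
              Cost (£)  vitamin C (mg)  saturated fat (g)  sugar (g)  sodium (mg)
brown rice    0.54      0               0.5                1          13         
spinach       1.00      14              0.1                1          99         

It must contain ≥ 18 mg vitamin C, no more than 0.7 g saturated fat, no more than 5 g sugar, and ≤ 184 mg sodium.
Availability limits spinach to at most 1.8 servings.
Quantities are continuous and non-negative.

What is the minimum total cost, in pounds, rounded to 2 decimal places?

Treat it as an LP. Let x1 = servings of brown rice, x2 = servings of spinach.
Minimize 0.54x1 + 1x2 subject to:
  14x2 ≥ 18   (vitamin C)
  0.5x1 + 0.1x2 ≤ 0.7   (saturated fat)
  1x1 + 1x2 ≤ 5   (sugar)
  13x1 + 99x2 ≤ 184   (sodium)
  x2 ≤ 1.8
  x1, x2 ≥ 0.
The minimum-cost mix takes nothing from brown rice — only spinach. There the vitamin C constraint is tight.
Optimal quantities: spinach = 1.286 servings.
Cost = 1·1.286 = 1.2860.

£1.29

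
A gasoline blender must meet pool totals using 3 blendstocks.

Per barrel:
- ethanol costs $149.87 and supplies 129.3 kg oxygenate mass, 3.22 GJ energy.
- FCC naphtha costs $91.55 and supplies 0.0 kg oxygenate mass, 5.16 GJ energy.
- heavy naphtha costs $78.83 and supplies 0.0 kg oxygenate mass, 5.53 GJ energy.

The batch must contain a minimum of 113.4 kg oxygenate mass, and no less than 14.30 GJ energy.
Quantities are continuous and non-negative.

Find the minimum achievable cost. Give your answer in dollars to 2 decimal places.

Let x1 = barrels of ethanol, x2 = barrels of FCC naphtha, x3 = barrels of heavy naphtha.
min 149.87x1 + 91.55x2 + 78.83x3 with:
  129.3x1 ≥ 113.4   (oxygenate mass)
  3.22x1 + 5.16x2 + 5.53x3 ≥ 14.3   (energy)
  x1, x2, x3 ≥ 0.
The cheapest feasible vertex uses only ethanol, heavy naphtha; FCC naphtha is not used. There the oxygenate mass and energy constraints are tight.
Solving gives x1 = 0.87703, x3 = 2.0752.
Objective = 149.87·0.87703 + 78.83·2.0752 = 295.0285.

$295.03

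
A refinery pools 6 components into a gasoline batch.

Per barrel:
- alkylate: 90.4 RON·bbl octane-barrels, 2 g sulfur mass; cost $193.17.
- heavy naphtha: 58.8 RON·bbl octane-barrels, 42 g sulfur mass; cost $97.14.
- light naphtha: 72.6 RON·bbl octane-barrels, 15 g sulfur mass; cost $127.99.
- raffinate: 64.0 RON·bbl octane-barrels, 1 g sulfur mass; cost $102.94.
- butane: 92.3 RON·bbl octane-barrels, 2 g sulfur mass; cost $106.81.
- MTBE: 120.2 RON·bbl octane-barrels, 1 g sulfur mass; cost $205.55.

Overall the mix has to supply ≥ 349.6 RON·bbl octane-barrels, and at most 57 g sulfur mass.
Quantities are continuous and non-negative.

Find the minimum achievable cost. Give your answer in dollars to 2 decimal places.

$404.56

Set it up as a linear program. Let x1 = barrels of alkylate, x2 = barrels of heavy naphtha, x3 = barrels of light naphtha, x4 = barrels of raffinate, x5 = barrels of butane, x6 = barrels of MTBE.
Minimise 193.17x1 + 97.14x2 + 127.99x3 + 102.94x4 + 106.81x5 + 205.55x6 subject to:
  90.4x1 + 58.8x2 + 72.6x3 + 64x4 + 92.3x5 + 120.2x6 ≥ 349.6   (octane-barrels)
  2x1 + 42x2 + 15x3 + 1x4 + 2x5 + 1x6 ≤ 57   (sulfur mass)
  x1, x2, x3, x4, x5, x6 ≥ 0.
The minimum-cost mix takes nothing from alkylate, heavy naphtha, light naphtha, raffinate, MTBE — only butane. There the octane-barrels constraint is tight.
So butane = 3.78765 barrels.
Cost = 106.81·3.78765 = 404.5589.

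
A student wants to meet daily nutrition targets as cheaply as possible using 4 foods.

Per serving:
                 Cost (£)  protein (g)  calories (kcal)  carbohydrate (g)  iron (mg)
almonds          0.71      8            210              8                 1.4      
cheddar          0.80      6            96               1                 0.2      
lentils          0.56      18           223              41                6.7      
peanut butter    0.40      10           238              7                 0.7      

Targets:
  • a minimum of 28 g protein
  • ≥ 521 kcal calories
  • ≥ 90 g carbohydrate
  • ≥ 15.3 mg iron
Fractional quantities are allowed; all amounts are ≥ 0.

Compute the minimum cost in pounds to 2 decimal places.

Let x1 = servings of almonds, x2 = servings of cheddar, x3 = servings of lentils, x4 = servings of peanut butter.
Minimize 0.71x1 + 0.8x2 + 0.56x3 + 0.4x4 subject to:
  8x1 + 6x2 + 18x3 + 10x4 ≥ 28   (protein)
  210x1 + 96x2 + 223x3 + 238x4 ≥ 521   (calories)
  8x1 + 1x2 + 41x3 + 7x4 ≥ 90   (carbohydrate)
  1.4x1 + 0.2x2 + 6.7x3 + 0.7x4 ≥ 15.3   (iron)
  x1, x2, x3, x4 ≥ 0.
The optimal basis is {lentils, peanut butter}; almonds, cheddar drop out. There the calories and iron constraints are tight.
Solving gives x3 = 2.278, x4 = 0.05478.
Cost = 0.56·2.278 + 0.4·0.05478 = 1.2976.

£1.30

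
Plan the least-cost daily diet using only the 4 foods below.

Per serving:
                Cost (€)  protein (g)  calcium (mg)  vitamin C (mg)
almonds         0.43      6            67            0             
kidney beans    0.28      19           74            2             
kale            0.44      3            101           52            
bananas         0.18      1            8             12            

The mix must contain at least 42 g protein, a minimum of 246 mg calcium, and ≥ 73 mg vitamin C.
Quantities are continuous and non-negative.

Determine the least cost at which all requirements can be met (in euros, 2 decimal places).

Let x1 = servings of almonds, x2 = servings of kidney beans, x3 = servings of kale, x4 = servings of bananas.
Minimize 0.43x1 + 0.28x2 + 0.44x3 + 0.18x4 s.t.:
  6x1 + 19x2 + 3x3 + 1x4 ≥ 42   (protein)
  67x1 + 74x2 + 101x3 + 8x4 ≥ 246   (calcium)
  2x2 + 52x3 + 12x4 ≥ 73   (vitamin C)
  x1, x2, x3, x4 ≥ 0.
The cheapest feasible vertex uses only kidney beans, kale; almonds, bananas are not used. Binding constraints: protein and vitamin C.
That vertex is x2 = 2.001, x3 = 1.327.
Cost = 0.28·2.001 + 0.44·1.327 = 1.1442.

€1.14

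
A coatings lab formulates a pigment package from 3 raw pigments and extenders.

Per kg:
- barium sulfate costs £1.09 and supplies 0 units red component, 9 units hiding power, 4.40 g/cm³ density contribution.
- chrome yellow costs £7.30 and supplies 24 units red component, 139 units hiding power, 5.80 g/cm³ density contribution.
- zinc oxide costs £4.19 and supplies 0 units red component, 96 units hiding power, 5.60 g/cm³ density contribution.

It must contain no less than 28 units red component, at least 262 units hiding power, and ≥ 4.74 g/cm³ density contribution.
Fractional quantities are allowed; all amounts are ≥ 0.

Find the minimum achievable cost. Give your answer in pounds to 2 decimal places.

Treat it as an LP. Let x1 = kg of barium sulfate, x2 = kg of chrome yellow, x3 = kg of zinc oxide.
min 1.09x1 + 7.3x2 + 4.19x3 subject to:
  24x2 ≥ 28   (red component)
  9x1 + 139x2 + 96x3 ≥ 262   (hiding power)
  4.4x1 + 5.8x2 + 5.6x3 ≥ 4.74   (density contribution)
  x1, x2, x3 ≥ 0.
The cheapest feasible vertex uses only chrome yellow, zinc oxide; barium sulfate is not used. There the red component and hiding power constraints are tight.
Solving gives x2 = 1.1667, x3 = 1.0399.
Cost = 7.3·1.1667 + 4.19·1.0399 = 12.8741.

£12.87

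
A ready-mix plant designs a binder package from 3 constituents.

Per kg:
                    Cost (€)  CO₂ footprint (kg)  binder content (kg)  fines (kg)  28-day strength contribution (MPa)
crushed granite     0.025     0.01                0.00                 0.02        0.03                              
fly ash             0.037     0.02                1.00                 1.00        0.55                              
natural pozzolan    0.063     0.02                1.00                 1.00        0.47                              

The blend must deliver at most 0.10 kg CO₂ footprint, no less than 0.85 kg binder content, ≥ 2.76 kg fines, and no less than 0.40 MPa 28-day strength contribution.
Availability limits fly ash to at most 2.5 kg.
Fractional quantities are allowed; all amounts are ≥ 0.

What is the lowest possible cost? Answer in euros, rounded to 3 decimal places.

€0.109

Treat it as an LP. Let x1 = kg of crushed granite, x2 = kg of fly ash, x3 = kg of natural pozzolan.
Minimize 0.025x1 + 0.037x2 + 0.063x3 s.t.:
  0.01x1 + 0.02x2 + 0.02x3 ≤ 0.1   (CO₂ footprint)
  1x2 + 1x3 ≥ 0.85   (binder content)
  0.02x1 + 1x2 + 1x3 ≥ 2.76   (fines)
  0.03x1 + 0.55x2 + 0.47x3 ≥ 0.4   (28-day strength contribution)
  x2 ≤ 2.5
  x1, x2, x3 ≥ 0.
The minimum-cost mix takes nothing from crushed granite — only fly ash, natural pozzolan. The fines and the fly ash cap requirements are met with equality.
That vertex is x2 = 2.5, x3 = 0.26.
Objective = 0.037·2.5 + 0.063·0.26 = 0.10888.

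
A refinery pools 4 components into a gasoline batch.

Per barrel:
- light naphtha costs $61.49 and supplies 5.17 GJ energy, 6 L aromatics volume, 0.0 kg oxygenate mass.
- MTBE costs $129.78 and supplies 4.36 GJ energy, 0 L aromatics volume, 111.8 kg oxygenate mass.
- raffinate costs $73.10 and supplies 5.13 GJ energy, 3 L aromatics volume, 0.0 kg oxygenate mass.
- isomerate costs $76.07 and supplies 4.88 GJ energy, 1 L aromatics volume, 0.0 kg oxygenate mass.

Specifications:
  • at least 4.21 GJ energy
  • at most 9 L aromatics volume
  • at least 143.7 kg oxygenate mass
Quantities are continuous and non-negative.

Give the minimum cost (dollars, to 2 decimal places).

Let x1 = barrels of light naphtha, x2 = barrels of MTBE, x3 = barrels of raffinate, x4 = barrels of isomerate.
Minimize 61.49x1 + 129.78x2 + 73.1x3 + 76.07x4 subject to:
  5.17x1 + 4.36x2 + 5.13x3 + 4.88x4 ≥ 4.21   (energy)
  6x1 + 3x3 + 1x4 ≤ 9   (aromatics volume)
  111.8x2 ≥ 143.7   (oxygenate mass)
  x1, x2, x3, x4 ≥ 0.
The optimal basis is {MTBE}; light naphtha, raffinate, isomerate drop out. The oxygenate mass requirement is met with equality.
Optimal quantities: MTBE = 1.2853 barrels.
Cost = 129.78·1.2853 = 166.8062.

$166.81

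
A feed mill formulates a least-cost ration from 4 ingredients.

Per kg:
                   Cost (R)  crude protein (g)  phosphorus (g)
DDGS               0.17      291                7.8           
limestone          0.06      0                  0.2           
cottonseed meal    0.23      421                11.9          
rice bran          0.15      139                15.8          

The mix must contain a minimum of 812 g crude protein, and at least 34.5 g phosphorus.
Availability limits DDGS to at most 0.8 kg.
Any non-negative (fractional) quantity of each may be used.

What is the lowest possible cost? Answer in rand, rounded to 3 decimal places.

Treat it as an LP. Let x1 = kg of DDGS, x2 = kg of limestone, x3 = kg of cottonseed meal, x4 = kg of rice bran.
Minimise 0.17x1 + 0.06x2 + 0.23x3 + 0.15x4 with:
  291x1 + 421x3 + 139x4 ≥ 812   (crude protein)
  7.8x1 + 0.2x2 + 11.9x3 + 15.8x4 ≥ 34.5   (phosphorus)
  x1 ≤ 0.8
  x1, x2, x3, x4 ≥ 0.
The optimal basis is {cottonseed meal, rice bran}; DDGS, limestone drop out. The crude protein and phosphorus requirements are met with equality.
Solving gives x3 = 1.608, x4 = 0.9728.
Hence cost = 0.23·1.608 + 0.15·0.9728 = R0.51576.

R0.516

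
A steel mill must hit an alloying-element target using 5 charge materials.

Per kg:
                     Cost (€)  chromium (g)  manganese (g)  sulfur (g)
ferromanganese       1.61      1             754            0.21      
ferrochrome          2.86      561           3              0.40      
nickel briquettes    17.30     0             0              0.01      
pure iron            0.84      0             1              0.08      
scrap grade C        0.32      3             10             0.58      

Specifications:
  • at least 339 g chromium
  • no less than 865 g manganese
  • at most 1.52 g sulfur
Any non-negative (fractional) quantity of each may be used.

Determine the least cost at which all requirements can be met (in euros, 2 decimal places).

€3.57

Set it up as a linear program. Let x1 = kg of ferromanganese, x2 = kg of ferrochrome, x3 = kg of nickel briquettes, x4 = kg of pure iron, x5 = kg of scrap grade C.
min 1.61x1 + 2.86x2 + 17.3x3 + 0.84x4 + 0.32x5 with:
  1x1 + 561x2 + 3x5 ≥ 339   (chromium)
  754x1 + 3x2 + 1x4 + 10x5 ≥ 865   (manganese)
  0.21x1 + 0.4x2 + 0.01x3 + 0.08x4 + 0.58x5 ≤ 1.52   (sulfur)
  x1, x2, x3, x4, x5 ≥ 0.
The cheapest feasible vertex uses only ferromanganese, ferrochrome; nickel briquettes, pure iron, scrap grade C are not used. There the chromium and manganese constraints are tight.
So ferromanganese = 1.145 kg, ferrochrome = 0.6022 kg.
Total cost: 1.61·1.145 + 2.86·0.6022 = 3.5657.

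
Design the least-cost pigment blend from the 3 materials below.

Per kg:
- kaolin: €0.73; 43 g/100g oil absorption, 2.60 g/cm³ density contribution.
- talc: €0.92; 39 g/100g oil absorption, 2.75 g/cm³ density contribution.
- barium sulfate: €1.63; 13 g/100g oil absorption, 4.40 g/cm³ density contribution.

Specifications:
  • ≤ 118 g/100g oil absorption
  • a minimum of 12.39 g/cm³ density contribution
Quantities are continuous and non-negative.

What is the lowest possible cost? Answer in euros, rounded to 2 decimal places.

€4.05

Treat it as an LP. Let x1 = kg of kaolin, x2 = kg of talc, x3 = kg of barium sulfate.
min 0.73x1 + 0.92x2 + 1.63x3 with:
  43x1 + 39x2 + 13x3 ≤ 118   (oil absorption)
  2.6x1 + 2.75x2 + 4.4x3 ≥ 12.39   (density contribution)
  x1, x2, x3 ≥ 0.
The minimum-cost mix takes nothing from talc — only kaolin, barium sulfate. Binding constraints: oil absorption and density contribution.
Optimal quantities: kaolin = 2.305 kg, barium sulfate = 1.454 kg.
Cost = 0.73·2.305 + 1.63·1.454 = 4.0527.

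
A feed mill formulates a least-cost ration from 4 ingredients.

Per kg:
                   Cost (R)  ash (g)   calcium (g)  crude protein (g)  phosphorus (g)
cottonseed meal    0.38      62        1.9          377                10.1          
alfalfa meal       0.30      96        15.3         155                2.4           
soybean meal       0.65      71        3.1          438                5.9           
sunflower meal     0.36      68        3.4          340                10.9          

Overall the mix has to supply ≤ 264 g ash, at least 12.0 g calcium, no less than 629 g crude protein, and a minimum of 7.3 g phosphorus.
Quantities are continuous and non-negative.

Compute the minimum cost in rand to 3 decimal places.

Let x1 = kg of cottonseed meal, x2 = kg of alfalfa meal, x3 = kg of soybean meal, x4 = kg of sunflower meal.
min 0.38x1 + 0.3x2 + 0.65x3 + 0.36x4 subject to:
  62x1 + 96x2 + 71x3 + 68x4 ≤ 264   (ash)
  1.9x1 + 15.3x2 + 3.1x3 + 3.4x4 ≥ 12   (calcium)
  377x1 + 155x2 + 438x3 + 340x4 ≥ 629   (crude protein)
  10.1x1 + 2.4x2 + 5.9x3 + 10.9x4 ≥ 7.3   (phosphorus)
  x1, x2, x3, x4 ≥ 0.
The cheapest feasible vertex uses only cottonseed meal, alfalfa meal; soybean meal, sunflower meal are not used. The calcium and crude protein requirements are met with equality.
Solving gives x1 = 1.418, x2 = 0.6082.
Total cost: 0.38·1.418 + 0.3·0.6082 = 0.72130.

R0.721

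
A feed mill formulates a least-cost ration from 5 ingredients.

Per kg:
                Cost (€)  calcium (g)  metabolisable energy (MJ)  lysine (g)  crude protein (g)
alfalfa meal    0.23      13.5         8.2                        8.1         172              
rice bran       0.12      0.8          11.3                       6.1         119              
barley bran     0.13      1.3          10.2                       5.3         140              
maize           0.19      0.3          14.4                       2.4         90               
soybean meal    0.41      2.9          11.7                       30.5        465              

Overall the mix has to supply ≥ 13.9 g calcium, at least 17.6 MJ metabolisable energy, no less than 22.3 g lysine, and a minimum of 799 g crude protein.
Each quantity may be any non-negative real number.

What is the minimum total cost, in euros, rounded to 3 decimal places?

Let x1 = kg of alfalfa meal, x2 = kg of rice bran, x3 = kg of barley bran, x4 = kg of maize, x5 = kg of soybean meal.
Minimise 0.23x1 + 0.12x2 + 0.13x3 + 0.19x4 + 0.41x5 with:
  13.5x1 + 0.8x2 + 1.3x3 + 0.3x4 + 2.9x5 ≥ 13.9   (calcium)
  8.2x1 + 11.3x2 + 10.2x3 + 14.4x4 + 11.7x5 ≥ 17.6   (metabolisable energy)
  8.1x1 + 6.1x2 + 5.3x3 + 2.4x4 + 30.5x5 ≥ 22.3   (lysine)
  172x1 + 119x2 + 140x3 + 90x4 + 465x5 ≥ 799   (crude protein)
  x1, x2, x3, x4, x5 ≥ 0.
The cheapest feasible vertex uses only alfalfa meal, soybean meal; rice bran, barley bran, maize are not used. The calcium and crude protein requirements are met with equality.
So alfalfa meal = 0.7175 kg, soybean meal = 1.453 kg.
Hence cost = 0.23·0.7175 + 0.41·1.453 = €0.76076.

€0.761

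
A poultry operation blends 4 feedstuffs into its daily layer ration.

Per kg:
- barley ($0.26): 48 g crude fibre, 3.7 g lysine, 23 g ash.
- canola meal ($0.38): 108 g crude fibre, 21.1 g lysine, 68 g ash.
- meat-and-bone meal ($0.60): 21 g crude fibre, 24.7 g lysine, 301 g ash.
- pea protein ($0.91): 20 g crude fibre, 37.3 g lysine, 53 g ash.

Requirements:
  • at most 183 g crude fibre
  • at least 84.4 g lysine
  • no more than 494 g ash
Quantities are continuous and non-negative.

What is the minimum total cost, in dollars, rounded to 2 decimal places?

$1.87

Treat it as an LP. Let x1 = kg of barley, x2 = kg of canola meal, x3 = kg of meat-and-bone meal, x4 = kg of pea protein.
min 0.26x1 + 0.38x2 + 0.6x3 + 0.91x4 subject to:
  48x1 + 108x2 + 21x3 + 20x4 ≤ 183   (crude fibre)
  3.7x1 + 21.1x2 + 24.7x3 + 37.3x4 ≥ 84.4   (lysine)
  23x1 + 68x2 + 301x3 + 53x4 ≤ 494   (ash)
  x1, x2, x3, x4 ≥ 0.
The cheapest feasible vertex uses only canola meal, pea protein; barley, meat-and-bone meal are not used. Binding constraints: crude fibre and lysine.
Optimal quantities: canola meal = 1.425 kg, pea protein = 1.457 kg.
Cost = 0.38·1.425 + 0.91·1.457 = 1.8674.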